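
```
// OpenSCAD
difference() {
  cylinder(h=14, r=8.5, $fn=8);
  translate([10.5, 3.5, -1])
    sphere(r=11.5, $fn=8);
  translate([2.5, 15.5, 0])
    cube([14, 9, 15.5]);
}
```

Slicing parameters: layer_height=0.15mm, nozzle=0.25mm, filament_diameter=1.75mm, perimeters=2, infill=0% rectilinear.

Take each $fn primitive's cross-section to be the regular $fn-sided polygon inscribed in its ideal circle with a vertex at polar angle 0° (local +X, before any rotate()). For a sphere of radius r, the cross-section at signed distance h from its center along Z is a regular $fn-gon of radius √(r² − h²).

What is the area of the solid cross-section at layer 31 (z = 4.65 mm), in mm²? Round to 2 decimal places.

143.44 mm²

At z = 4.65 mm: the r=8.5 cylinder gives a regular 8-gon of circumradius 8.5 (constant along its height) (area = (8/2)·8.500²·sin(360°/8) = 204.35 mm²); the sphere at (10.5, 3.5): section is a regular 8-gon, circumradius = √(r²−h²) = √(11.5²−5.65²) = 10.016 (area = (8/2)·10.016²·sin(360°/8) = 283.77 mm²); the cube at (2.5, 15.5) (footprint 14×9) is included at this height (area 126.00 mm²); Taking the first minus the rest: starting from the r=8.5 cylinder (204.35 mm²), the r=11.5 sphere at (10.5, 3.5) partially overlaps it — only the 60.92 mm² overlap (of its 283.77 mm²) is removed, clipping the outline; the 14×9 cube at (2.5, 15.5) misses the remaining region (no effect) — area = 143.44 mm². Overall, the cross-section is a single solid region. Net area = 143.44 mm².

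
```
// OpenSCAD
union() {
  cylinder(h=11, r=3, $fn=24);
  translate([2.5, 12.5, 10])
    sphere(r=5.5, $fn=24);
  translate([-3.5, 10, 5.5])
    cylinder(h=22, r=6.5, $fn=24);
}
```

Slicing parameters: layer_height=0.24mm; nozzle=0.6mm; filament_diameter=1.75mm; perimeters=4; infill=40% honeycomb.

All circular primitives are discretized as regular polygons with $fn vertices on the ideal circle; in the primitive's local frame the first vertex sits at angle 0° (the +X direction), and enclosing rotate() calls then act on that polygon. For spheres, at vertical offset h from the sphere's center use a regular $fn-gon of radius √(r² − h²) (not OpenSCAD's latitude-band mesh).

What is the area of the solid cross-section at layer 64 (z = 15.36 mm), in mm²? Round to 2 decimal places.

At z = 15.36 mm: the cylinder is not intersected at this z (z outside [0, 11]); the r=5.5 sphere at (2.5, 12.5) slices to a regular 24-gon of circumradius 1.233 (√(r²−h²) with h=5.36 from center) (area = (24/2)·1.233²·sin(360°/24) = 4.72 mm²); the cylinder at (-3.5, 10): section is a regular 24-gon, circumradius r=6.5 (area = (24/2)·6.500²·sin(360°/24) = 131.22 mm²); Merging all regions: the regions partially overlap — summed areas 135.94 mm² minus the doubly-counted overlap 2.19 mm² gives 133.76 mm² — area = 133.76 mm². Overall, the cross-section is a single solid region. Net area = 133.76 mm².

133.76 mm²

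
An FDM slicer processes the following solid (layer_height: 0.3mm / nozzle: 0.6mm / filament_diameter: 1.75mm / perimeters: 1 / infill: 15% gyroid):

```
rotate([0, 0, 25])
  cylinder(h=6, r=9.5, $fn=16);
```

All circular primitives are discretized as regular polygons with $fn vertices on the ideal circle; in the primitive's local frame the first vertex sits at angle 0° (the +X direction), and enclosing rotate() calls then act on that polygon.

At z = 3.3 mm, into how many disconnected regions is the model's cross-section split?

At z = 3.3 mm: the r=9.5 cylinder contributes a regular 16-gon of circumradius 9.5; (rotated 25° about Z; rotation is an isometry so areas/perimeters/island counts are preserved). The result has 1 disconnected region.

1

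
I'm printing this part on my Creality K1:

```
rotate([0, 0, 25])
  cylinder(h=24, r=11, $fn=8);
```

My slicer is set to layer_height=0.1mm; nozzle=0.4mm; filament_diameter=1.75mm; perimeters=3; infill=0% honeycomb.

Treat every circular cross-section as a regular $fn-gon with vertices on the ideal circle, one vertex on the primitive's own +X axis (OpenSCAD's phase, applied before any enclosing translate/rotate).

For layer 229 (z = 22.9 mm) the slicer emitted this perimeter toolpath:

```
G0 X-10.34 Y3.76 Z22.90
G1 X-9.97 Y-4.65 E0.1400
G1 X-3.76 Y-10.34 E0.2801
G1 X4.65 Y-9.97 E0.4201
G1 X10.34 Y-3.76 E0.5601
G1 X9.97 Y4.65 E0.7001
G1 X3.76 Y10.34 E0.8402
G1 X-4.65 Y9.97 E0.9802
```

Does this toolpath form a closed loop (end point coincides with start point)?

no

Start point (G0): (-10.34, 3.76). End point (last G1): the path does not return to the start — open.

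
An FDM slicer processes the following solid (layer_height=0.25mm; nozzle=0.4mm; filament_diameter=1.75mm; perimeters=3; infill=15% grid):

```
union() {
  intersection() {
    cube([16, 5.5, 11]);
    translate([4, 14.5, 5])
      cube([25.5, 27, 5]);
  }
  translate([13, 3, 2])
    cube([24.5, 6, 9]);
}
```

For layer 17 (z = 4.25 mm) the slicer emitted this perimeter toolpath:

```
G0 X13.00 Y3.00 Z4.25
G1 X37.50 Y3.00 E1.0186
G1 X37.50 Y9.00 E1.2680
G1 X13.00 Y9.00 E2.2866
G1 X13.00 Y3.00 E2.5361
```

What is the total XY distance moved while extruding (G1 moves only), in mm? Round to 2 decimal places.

61.00 mm

Sum the Euclidean lengths of each G1 segment: total = 61.00 mm.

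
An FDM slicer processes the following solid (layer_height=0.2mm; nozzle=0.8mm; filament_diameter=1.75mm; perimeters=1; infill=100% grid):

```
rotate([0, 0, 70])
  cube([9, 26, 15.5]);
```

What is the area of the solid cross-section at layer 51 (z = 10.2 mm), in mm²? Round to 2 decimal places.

At z = 10.2 mm: the 9×26 cube contributes its full rectangle (area 234.00 mm²); (rotated 70° about Z; rotation is an isometry so areas/perimeters/island counts are preserved). Overall, the cross-section is a single solid region. Net area = 234.00 mm².

234.00 mm²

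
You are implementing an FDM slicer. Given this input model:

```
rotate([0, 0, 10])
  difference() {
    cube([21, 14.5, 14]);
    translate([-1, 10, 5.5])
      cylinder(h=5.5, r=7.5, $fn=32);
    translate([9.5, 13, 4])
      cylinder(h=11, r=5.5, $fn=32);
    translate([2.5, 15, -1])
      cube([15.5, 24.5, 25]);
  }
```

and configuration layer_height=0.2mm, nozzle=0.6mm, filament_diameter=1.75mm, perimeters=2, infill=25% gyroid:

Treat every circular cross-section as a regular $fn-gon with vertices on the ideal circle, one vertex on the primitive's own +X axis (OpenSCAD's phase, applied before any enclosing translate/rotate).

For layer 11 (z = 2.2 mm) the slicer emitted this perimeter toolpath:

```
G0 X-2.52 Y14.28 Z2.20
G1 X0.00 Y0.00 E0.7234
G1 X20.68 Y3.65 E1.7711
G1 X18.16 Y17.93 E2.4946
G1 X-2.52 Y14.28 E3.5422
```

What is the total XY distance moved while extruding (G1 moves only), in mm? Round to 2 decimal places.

71.00 mm

Sum the Euclidean lengths of each G1 segment: total = 71.00 mm.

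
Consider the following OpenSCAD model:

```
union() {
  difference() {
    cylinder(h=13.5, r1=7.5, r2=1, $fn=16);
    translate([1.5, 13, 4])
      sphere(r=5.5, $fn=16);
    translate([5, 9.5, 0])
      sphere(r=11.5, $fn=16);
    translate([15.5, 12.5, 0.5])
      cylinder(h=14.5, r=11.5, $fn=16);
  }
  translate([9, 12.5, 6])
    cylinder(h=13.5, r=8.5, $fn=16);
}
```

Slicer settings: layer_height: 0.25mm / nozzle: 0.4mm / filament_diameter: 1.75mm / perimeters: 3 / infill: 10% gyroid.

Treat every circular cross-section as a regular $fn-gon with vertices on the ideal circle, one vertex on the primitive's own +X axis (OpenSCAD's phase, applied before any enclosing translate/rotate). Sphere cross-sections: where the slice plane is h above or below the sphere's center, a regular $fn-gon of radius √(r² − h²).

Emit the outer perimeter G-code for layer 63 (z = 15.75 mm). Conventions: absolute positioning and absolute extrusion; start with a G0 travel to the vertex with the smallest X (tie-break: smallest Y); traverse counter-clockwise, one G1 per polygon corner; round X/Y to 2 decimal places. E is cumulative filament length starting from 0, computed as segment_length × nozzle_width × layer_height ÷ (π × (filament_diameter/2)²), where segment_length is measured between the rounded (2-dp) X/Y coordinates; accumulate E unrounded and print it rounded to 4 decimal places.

G0 X0.50 Y12.50 Z15.75
G1 X1.15 Y9.25 E0.1378
G1 X2.99 Y6.49 E0.2757
G1 X5.75 Y4.65 E0.4136
G1 X9.00 Y4.00 E0.5514
G1 X12.25 Y4.65 E0.6892
G1 X15.01 Y6.49 E0.8271
G1 X16.85 Y9.25 E0.9650
G1 X17.50 Y12.50 E1.1028
G1 X16.85 Y15.75 E1.2406
G1 X15.01 Y18.51 E1.3785
G1 X12.25 Y20.35 E1.5164
G1 X9.00 Y21.00 E1.6542
G1 X5.75 Y20.35 E1.7920
G1 X2.99 Y18.51 E1.9299
G1 X1.15 Y15.75 E2.0678
G1 X0.50 Y12.50 E2.2056

At z = 15.75 mm: the cone is not intersected at this z (z outside [0, 13.5]); the sphere at (1.5, 13) does not reach this height (|z−center|=11.750 > r=5.5); the sphere at (5, 9.5) is not intersected at this z (|z−center|=15.750 > r=11.5); the cylinder at (15.5, 12.5) is not intersected at this z (z outside [0.5, 15]); After the difference (first − rest): the first operand is absent here, so nothing remains; the r=8.5 cylinder at (9, 12.5) contributes a regular 16-gon of circumradius 8.5; Merging all regions: only the r=8.5 cylinder at (9, 12.5) is present, so the union is just that shape — 1 connected region. The outline is a single polygon with 16 vertices. Extrusion per mm of travel: 0.4 × 0.25 / (π × 0.875²) = 0.041575. Accumulating E over each segment gives final E = 2.2056.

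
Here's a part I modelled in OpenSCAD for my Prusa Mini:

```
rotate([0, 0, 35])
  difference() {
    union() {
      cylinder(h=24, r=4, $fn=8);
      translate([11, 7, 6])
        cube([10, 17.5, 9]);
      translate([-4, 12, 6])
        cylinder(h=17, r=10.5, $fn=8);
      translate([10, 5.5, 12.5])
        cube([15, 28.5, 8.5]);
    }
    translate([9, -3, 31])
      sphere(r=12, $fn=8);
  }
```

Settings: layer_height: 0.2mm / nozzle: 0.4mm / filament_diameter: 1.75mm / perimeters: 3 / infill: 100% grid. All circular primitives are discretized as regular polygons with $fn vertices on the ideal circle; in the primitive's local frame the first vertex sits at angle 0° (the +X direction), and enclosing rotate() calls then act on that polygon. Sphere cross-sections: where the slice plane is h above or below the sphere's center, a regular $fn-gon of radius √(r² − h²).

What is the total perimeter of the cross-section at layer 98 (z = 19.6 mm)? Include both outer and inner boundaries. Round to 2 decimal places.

165.90 mm

At z = 19.6 mm: the r=4 cylinder contributes a regular 8-gon of circumradius 4 (perimeter = 2·8·4.000·sin(180°/8) = 24.49 mm); the cube at (11, 7) is absent (z outside [6, 15]); the r=10.5 cylinder at (-4, 12) gives a regular 8-gon of circumradius 10.5 (constant along its height) (perimeter = 2·8·10.500·sin(180°/8) = 64.29 mm); the cube at (10, 5.5) is present — its section is the full 15×28.5 rectangle (perimeter 87.00 mm); Combining (union): the regions partially overlap (shared area 2.99 mm²), so the edge portions inside another operand are dropped and the merged outline is re-measured after clipping — boundary = 165.90 mm; the sphere at (9, -3): section is a regular 8-gon, circumradius = √(r²−h²) = √(12²−11.4²) = 3.747 (perimeter = 2·8·3.747·sin(180°/8) = 22.94 mm); After the difference (first − rest): starting from that combined region, the r=12 sphere at (9, -3) misses the remaining region (no effect) — boundary = 165.90 mm; (whole slice rotated 35° about Z — lengths, areas and connectivity unchanged). Overall, the cross-section has 2 separate islands. Total boundary length (outer) = 165.90 mm.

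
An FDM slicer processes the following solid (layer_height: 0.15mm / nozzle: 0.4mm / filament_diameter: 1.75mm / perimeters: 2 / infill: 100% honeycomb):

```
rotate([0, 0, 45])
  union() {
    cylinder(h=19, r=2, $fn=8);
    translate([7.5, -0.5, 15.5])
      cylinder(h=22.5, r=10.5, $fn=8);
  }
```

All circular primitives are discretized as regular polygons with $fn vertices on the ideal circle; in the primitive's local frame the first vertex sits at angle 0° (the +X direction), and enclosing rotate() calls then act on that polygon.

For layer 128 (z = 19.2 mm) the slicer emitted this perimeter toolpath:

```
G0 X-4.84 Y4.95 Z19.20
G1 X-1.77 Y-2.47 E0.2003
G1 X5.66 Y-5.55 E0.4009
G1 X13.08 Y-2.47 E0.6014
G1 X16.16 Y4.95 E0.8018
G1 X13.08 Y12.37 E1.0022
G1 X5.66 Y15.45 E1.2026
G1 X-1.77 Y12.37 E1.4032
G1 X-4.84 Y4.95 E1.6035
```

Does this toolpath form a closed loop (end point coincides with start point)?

Start point (G0): (-4.84, 4.95). End point (last G1): the path returns to the start — closed.

yes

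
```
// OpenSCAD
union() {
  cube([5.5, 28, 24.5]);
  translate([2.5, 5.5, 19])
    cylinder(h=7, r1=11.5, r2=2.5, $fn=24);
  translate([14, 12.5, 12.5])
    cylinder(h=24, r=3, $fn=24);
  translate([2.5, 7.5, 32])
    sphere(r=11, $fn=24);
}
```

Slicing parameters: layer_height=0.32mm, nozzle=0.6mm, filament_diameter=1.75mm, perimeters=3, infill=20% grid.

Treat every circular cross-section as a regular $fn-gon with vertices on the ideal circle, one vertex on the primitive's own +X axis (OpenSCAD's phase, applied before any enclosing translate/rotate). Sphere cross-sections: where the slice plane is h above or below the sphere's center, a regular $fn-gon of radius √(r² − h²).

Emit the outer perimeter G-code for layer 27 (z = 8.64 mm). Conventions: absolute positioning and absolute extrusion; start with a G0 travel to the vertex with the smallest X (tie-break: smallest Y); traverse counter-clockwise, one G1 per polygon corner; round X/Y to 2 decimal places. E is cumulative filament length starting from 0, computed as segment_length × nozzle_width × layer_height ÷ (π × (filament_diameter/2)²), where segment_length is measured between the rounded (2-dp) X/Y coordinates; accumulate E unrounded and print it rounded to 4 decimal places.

At z = 8.64 mm: the 5.5×28 cube contributes its full rectangle; the cone at (2.5, 5.5) is not intersected at this z (z outside [19, 26]); the cylinder at (14, 12.5) is not intersected at this z (z outside [12.5, 36.5]); the sphere at (2.5, 7.5) is absent (|z−center|=23.360 > r=11); Taking the union: only the 5.5×28 cube is present, so the union is just that shape — 1 connected region. The outline is a single polygon with 4 vertices. Extrusion per mm of travel: 0.6 × 0.32 / (π × 0.875²) = 0.079824. Accumulating E over each segment gives final E = 5.3482.

G0 X0.00 Y0.00 Z8.64
G1 X5.50 Y0.00 E0.4390
G1 X5.50 Y28.00 E2.6741
G1 X0.00 Y28.00 E3.1131
G1 X0.00 Y0.00 E5.3482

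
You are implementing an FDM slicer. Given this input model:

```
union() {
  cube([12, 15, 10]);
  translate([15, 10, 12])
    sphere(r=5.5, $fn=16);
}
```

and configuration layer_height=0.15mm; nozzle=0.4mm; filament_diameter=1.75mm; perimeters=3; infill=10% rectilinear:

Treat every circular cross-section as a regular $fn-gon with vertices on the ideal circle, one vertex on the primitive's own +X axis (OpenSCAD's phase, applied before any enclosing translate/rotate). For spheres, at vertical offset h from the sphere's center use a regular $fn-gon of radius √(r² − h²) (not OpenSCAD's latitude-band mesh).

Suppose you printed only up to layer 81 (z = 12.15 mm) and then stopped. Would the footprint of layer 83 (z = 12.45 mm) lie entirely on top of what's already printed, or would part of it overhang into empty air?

entirely on top

Compare the two slices. At z = 12.15: the cube does not reach this height (z outside [0, 10]); the sphere at (15, 10): section is a regular 16-gon, circumradius = √(r²−h²) = √(5.5²−0.15²) = 5.498 (area = (16/2)·5.498²·sin(360°/16) = 92.54 mm²); Taking the union: only the r=5.5 sphere at (15, 10) is present, so the union is just that shape — area = 92.54 mm². At z = 12.45: the cube is absent (z outside [0, 10]); the sphere at (15, 10): section is a regular 16-gon, circumradius = √(r²−h²) = √(5.5²−0.45²) = 5.482 (area = (16/2)·5.482²·sin(360°/16) = 91.99 mm²); Taking the union: only the r=5.5 sphere at (15, 10) is present, so the union is just that shape — area = 91.99 mm². Checking containment: the cross-section at z = 12.45 is a subset of the cross-section at z = 12.15.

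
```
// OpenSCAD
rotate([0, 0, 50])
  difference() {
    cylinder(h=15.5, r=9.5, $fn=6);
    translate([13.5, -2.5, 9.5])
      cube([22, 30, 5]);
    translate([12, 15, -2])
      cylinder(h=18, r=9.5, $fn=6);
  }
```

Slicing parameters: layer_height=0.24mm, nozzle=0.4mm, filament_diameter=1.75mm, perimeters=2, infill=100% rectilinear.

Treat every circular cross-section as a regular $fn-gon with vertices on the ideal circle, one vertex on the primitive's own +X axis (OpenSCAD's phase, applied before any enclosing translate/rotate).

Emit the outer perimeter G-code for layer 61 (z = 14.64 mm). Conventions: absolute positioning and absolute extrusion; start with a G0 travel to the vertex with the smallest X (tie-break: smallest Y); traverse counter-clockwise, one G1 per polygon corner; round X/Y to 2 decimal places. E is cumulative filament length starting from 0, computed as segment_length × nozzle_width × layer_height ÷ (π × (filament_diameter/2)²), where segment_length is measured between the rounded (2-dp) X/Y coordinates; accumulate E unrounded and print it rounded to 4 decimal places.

At z = 14.64 mm: the cylinder: section is a regular 6-gon, circumradius r=9.5; the cube at (13.5, -2.5) does not reach this height (z outside [9.5, 14.5]); the r=9.5 cylinder at (12, 15) contributes a regular 6-gon of circumradius 9.5; After the difference (first − rest): starting from the r=9.5 cylinder, the r=9.5 cylinder at (12, 15) misses the remaining region (no effect) — 1 connected region; (whole slice rotated 50° about Z — lengths, areas and connectivity unchanged). The outline is a single polygon with 6 vertices. Extrusion per mm of travel: 0.4 × 0.24 / (π × 0.875²) = 0.039912. Accumulating E over each segment gives final E = 2.2759.

G0 X-9.36 Y1.65 Z14.64
G1 X-6.11 Y-7.28 E0.3793
G1 X3.25 Y-8.93 E0.7586
G1 X9.36 Y-1.65 E1.1380
G1 X6.11 Y7.28 E1.5172
G1 X-3.25 Y8.93 E1.8966
G1 X-9.36 Y1.65 E2.2759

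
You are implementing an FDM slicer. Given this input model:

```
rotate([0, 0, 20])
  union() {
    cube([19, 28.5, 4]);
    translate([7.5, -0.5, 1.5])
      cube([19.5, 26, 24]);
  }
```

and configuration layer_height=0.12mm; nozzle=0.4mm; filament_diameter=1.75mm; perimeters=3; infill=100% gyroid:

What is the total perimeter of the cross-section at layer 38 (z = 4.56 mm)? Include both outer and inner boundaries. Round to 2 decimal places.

At z = 4.56 mm: the cube is absent (z outside [0, 4]); the 19.5×26 cube at (7.5, -0.5) contributes its full rectangle (perimeter 91.00 mm); Taking the union: only the 19.5×26 cube at (7.5, -0.5) is present, so the union is just that shape — boundary = 91.00 mm; (whole slice rotated 20° about Z — lengths, areas and connectivity unchanged). Overall, the cross-section is a single solid region. Total boundary length (outer) = 91.00 mm.

91.00 mm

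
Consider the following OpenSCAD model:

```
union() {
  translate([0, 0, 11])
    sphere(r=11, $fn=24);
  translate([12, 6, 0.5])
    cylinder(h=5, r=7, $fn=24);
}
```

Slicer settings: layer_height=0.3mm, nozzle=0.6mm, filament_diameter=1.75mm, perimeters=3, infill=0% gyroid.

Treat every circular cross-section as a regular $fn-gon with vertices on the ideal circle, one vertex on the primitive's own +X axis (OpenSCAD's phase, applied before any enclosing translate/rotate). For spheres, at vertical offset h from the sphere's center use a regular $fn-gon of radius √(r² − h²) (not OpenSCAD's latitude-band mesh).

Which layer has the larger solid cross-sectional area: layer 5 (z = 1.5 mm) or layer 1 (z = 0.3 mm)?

layer 5 (z = 1.5 mm)

Layer 5 (z = 1.5): the sphere: section is a regular 24-gon, circumradius = √(r²−h²) = √(11²−9.5²) = 5.545 (area = (24/2)·5.545²·sin(360°/24) = 95.50 mm²); the r=7 cylinder at (12, 6) contributes a regular 24-gon of circumradius 7 (area = (24/2)·7.000²·sin(360°/24) = 152.19 mm²); Taking the union: the 2 present regions are separate (no shared area or edge), so areas and boundary lengths simply add and each stays a separate island — area = 247.69 mm². So its area = 247.69 mm². Layer 1 (z = 0.3): the r=11 sphere slices to a regular 24-gon of circumradius 2.551 (√(r²−h²) with h=10.7 from center) (area = (24/2)·2.551²·sin(360°/24) = 20.22 mm²); the cylinder at (12, 6) is not intersected at this z (z outside [0.5, 5.5]); Taking the union: only the r=11 sphere is present, so the union is just that shape — area = 20.22 mm². So its area = 20.22 mm². Layer 5 is larger (247.69 vs 20.22 mm²).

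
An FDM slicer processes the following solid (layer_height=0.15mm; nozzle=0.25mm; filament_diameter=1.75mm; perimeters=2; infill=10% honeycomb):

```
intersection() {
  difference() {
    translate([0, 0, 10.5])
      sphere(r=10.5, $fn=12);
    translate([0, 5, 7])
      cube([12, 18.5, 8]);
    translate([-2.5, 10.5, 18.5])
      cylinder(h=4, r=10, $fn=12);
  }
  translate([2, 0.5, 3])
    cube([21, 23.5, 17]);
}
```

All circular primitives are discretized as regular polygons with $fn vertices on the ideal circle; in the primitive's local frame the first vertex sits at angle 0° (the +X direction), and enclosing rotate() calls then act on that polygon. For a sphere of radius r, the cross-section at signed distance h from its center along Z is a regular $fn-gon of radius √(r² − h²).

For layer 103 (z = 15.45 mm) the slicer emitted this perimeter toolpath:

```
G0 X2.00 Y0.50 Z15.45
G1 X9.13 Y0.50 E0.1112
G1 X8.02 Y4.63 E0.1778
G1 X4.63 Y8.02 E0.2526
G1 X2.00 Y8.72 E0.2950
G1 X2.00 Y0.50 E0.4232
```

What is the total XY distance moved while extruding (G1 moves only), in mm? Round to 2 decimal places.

27.14 mm

Sum the Euclidean lengths of each G1 segment: total = 27.14 mm.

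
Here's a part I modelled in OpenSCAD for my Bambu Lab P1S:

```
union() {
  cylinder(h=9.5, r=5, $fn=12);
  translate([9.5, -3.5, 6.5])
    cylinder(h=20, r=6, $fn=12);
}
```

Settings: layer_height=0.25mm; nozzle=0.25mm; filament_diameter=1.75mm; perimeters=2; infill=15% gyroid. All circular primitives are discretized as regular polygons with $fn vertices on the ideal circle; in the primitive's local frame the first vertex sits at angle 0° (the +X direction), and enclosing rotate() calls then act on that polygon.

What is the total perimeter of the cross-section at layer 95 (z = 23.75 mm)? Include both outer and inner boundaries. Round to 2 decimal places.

At z = 23.75 mm: the cylinder is not intersected at this z (z outside [0, 9.5]); the r=6 cylinder at (9.5, -3.5) gives a regular 12-gon of circumradius 6 (constant along its height) (perimeter = 2·12·6.000·sin(180°/12) = 37.27 mm); Merging all regions: only the r=6 cylinder at (9.5, -3.5) is present, so the union is just that shape — boundary = 37.27 mm. Overall, the cross-section is a single solid region. Total boundary length (outer) = 37.27 mm.

37.27 mm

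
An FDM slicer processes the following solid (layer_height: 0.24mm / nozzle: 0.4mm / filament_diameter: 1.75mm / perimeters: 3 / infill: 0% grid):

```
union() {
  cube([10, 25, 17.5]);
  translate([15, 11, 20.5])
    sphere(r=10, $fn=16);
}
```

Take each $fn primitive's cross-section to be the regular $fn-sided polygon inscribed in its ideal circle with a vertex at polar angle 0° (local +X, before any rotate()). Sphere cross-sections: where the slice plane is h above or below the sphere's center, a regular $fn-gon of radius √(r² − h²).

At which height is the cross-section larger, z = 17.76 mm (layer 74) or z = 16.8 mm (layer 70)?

layer 70 (z = 16.8 mm)

Layer 74 (z = 17.76): the cube is absent (z outside [0, 17.5]); the sphere at (15, 11): section is a regular 16-gon, circumradius = √(r²−h²) = √(10²−2.74²) = 9.617 (area = (16/2)·9.617²·sin(360°/16) = 283.16 mm²); Merging all regions: only the r=10 sphere at (15, 11) is present, so the union is just that shape — area = 283.16 mm². So its area = 283.16 mm². Layer 70 (z = 16.8): the cube (footprint 10×25) is included at this height (area 250.00 mm²); the sphere at (15, 11): section is a regular 16-gon, circumradius = √(r²−h²) = √(10²−3.7²) = 9.290 (area = (16/2)·9.290²·sin(360°/16) = 264.24 mm²); Combining (union): the regions partially overlap — summed areas 514.24 mm² minus the doubly-counted overlap 45.17 mm² gives 469.07 mm² — area = 469.07 mm². So its area = 469.07 mm². Layer 70 is larger (469.07 vs 283.16 mm²).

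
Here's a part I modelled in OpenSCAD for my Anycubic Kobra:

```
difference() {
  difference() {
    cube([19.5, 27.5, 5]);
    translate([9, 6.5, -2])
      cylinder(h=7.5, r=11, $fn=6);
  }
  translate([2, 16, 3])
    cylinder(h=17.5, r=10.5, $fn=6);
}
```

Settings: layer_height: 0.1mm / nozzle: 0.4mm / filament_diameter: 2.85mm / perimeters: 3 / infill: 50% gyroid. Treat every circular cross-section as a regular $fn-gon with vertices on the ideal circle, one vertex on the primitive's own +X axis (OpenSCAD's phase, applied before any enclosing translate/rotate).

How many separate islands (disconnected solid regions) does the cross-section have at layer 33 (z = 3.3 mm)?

3

At z = 3.3 mm: the cube is present — its section is the full 19.5×27.5 rectangle; the r=11 cylinder at (9, 6.5) gives a regular 6-gon of circumradius 11 (constant along its height); Taking the first minus the rest: starting from the 19.5×27.5 cube, the r=11 cylinder at (9, 6.5) partially overlaps it — only the 268.43 mm² overlap (of its 314.37 mm²) is removed, clipping the outline — 3 connected regions; the cylinder at (2, 16): section is a regular 6-gon, circumradius r=10.5; After the difference (first − rest): starting from the result so far, the r=10.5 cylinder at (2, 16) partially overlaps it — only the 100.08 mm² overlap (of its 286.44 mm²) is removed, clipping the outline — 3 connected regions. Overall, the cross-section has 3 separate islands. Island count = 3.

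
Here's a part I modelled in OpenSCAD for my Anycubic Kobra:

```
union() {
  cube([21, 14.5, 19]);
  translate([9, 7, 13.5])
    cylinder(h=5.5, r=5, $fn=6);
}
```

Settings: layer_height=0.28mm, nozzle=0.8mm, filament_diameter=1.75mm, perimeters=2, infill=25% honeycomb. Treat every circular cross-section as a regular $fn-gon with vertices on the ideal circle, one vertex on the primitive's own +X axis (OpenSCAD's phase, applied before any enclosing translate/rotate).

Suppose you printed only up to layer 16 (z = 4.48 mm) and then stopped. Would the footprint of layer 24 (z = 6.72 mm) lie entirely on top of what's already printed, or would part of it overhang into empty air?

Compare the two slices. At z = 4.48: the cube (footprint 21×14.5) is included at this height (area 304.50 mm²); the cylinder at (9, 7) is not intersected at this z (z outside [13.5, 19]); Merging all regions: only the 21×14.5 cube is present, so the union is just that shape — area = 304.50 mm². At z = 6.72: the cube (footprint 21×14.5) is included at this height (area 304.50 mm²); the cylinder at (9, 7) is absent (z outside [13.5, 19]); Combining (union): only the 21×14.5 cube is present, so the union is just that shape — area = 304.50 mm². Checking containment: the cross-section at z = 6.72 is a subset of the cross-section at z = 4.48.

entirely on top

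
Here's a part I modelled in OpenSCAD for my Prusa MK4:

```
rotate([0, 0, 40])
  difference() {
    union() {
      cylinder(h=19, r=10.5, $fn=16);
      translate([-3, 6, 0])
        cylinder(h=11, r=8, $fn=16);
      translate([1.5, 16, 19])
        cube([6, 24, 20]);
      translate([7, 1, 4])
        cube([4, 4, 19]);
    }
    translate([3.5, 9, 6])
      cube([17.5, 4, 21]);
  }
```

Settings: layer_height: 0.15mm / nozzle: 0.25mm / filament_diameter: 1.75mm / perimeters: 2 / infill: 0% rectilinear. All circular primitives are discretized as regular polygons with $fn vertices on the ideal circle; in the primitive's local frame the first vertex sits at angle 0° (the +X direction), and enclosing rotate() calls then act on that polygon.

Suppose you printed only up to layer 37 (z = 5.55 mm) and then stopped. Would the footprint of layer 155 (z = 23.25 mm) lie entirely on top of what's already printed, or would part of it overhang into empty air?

part overhangs

Compare the two slices. At z = 5.55: the cylinder: section is a regular 16-gon, circumradius r=10.5 (area = (16/2)·10.500²·sin(360°/16) = 337.53 mm²); the r=8 cylinder at (-3, 6) gives a regular 16-gon of circumradius 8 (constant along its height) (area = (16/2)·8.000²·sin(360°/16) = 195.93 mm²); the cube at (1.5, 16) is not intersected at this z (z outside [19, 39]); the 4×4 cube at (7, 1) contributes its full rectangle (area 16.00 mm²); Taking the union: the regions partially overlap — summed areas 549.46 mm² minus the doubly-counted overlap 149.52 mm² gives 399.94 mm² — area = 399.94 mm²; the cube at (3.5, 9) is not intersected at this z (z outside [6, 27]); After the difference (first − rest): none of the subtracted shapes is present at this height, so that combined region is unchanged — area = 399.94 mm²; (whole slice rotated 40° about Z — lengths, areas and connectivity unchanged). At z = 23.25: the cylinder is not intersected at this z (z outside [0, 19]); the cylinder at (-3, 6) does not reach this height (z outside [0, 11]); the cube at (1.5, 16) (footprint 6×24) is included at this height (area 144.00 mm²); the cube at (7, 1) does not reach this height (z outside [4, 23]); Taking the union: only the 6×24 cube at (1.5, 16) is present, so the union is just that shape — area = 144.00 mm²; the cube at (3.5, 9) is present — its section is the full 17.5×4 rectangle (area 70.00 mm²); After the difference (first − rest): starting from that combined region (144.00 mm²), the 17.5×4 cube at (3.5, 9) misses the remaining region (no effect) — area = 144.00 mm²; (rotated 40° about Z; rotation is an isometry so areas/perimeters/island counts are preserved). Checking containment: at z = 23.25 the cross-section extends beyond the z = 5.55 cross-section by about 144.00 mm².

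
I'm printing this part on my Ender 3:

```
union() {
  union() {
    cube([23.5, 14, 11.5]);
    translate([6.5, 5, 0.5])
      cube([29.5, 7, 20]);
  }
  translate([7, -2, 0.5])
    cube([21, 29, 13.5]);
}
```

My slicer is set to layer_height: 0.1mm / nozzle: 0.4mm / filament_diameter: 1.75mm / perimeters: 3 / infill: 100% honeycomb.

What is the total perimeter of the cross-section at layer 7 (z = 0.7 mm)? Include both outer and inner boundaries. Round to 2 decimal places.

130.00 mm

At z = 0.7 mm: the cube (footprint 23.5×14) is included at this height (perimeter 75.00 mm); the 29.5×7 cube at (6.5, 5) contributes its full rectangle (perimeter 73.00 mm); Taking the union: the regions partially overlap (shared area 119.00 mm²), so the edge portions inside another operand are dropped and the merged outline is re-measured after clipping — boundary = 100.00 mm; the 21×29 cube at (7, -2) contributes its full rectangle (perimeter 100.00 mm); Merging all regions: the regions partially overlap (shared area 262.50 mm²), so the edge portions inside another operand are dropped and the merged outline is re-measured after clipping — boundary = 130.00 mm. Overall, the cross-section is a single solid region. Total boundary length (outer) = 130.00 mm.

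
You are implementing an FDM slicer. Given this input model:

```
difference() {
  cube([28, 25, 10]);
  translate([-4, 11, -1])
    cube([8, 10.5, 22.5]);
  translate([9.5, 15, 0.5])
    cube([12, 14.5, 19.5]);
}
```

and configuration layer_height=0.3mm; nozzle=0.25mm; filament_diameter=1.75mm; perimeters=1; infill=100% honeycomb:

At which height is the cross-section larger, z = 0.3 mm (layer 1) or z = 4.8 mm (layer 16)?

layer 1 (z = 0.3 mm)

Layer 1 (z = 0.3): the cube is present — its section is the full 28×25 rectangle (area 700.00 mm²); the cube at (-4, 11) (footprint 8×10.5) is included at this height (area 84.00 mm²); the cube at (9.5, 15) is absent (z outside [0.5, 20]); Subtracting the remaining from the first: starting from the 28×25 cube (700.00 mm²), the 8×10.5 cube at (-4, 11) partially overlaps it — only the 42.00 mm² overlap (of its 84.00 mm²) is removed, clipping the outline — area = 658.00 mm². So its area = 658.00 mm². Layer 16 (z = 4.8): the cube is present — its section is the full 28×25 rectangle (area 700.00 mm²); the 8×10.5 cube at (-4, 11) contributes its full rectangle (area 84.00 mm²); the cube at (9.5, 15) (footprint 12×14.5) is included at this height (area 174.00 mm²); After the difference (first − rest): starting from the 28×25 cube (700.00 mm²), the 8×10.5 cube at (-4, 11) partially overlaps it — only the 42.00 mm² overlap (of its 84.00 mm²) is removed, clipping the outline; the 12×14.5 cube at (9.5, 15) partially overlaps it — only the 120.00 mm² overlap (of its 174.00 mm²) is removed, clipping the outline — area = 538.00 mm². So its area = 538.00 mm². Layer 1 is larger (658.00 vs 538.00 mm²).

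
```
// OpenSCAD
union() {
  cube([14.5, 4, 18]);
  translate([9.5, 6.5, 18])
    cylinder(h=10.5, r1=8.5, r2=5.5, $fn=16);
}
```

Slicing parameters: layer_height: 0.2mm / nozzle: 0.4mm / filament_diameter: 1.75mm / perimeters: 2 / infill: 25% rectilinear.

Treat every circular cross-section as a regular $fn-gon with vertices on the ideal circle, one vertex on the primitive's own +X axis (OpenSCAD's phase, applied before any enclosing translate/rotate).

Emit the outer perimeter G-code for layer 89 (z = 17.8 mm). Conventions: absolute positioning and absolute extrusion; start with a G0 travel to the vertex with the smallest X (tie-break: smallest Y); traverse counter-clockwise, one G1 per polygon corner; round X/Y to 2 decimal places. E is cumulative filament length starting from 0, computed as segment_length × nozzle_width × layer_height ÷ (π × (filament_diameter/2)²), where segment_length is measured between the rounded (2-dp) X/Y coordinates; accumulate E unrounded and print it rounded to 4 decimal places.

G0 X0.00 Y0.00 Z17.80
G1 X14.50 Y0.00 E0.4823
G1 X14.50 Y4.00 E0.6153
G1 X0.00 Y4.00 E1.0976
G1 X0.00 Y0.00 E1.2306

At z = 17.8 mm: the 14.5×4 cube contributes its full rectangle; the cone at (9.5, 6.5) is not intersected at this z (z outside [18, 28.5]); Merging all regions: only the 14.5×4 cube is present, so the union is just that shape — 1 connected region. The outline is a single polygon with 4 vertices. Extrusion per mm of travel: 0.4 × 0.2 / (π × 0.875²) = 0.033260. Accumulating E over each segment gives final E = 1.2306.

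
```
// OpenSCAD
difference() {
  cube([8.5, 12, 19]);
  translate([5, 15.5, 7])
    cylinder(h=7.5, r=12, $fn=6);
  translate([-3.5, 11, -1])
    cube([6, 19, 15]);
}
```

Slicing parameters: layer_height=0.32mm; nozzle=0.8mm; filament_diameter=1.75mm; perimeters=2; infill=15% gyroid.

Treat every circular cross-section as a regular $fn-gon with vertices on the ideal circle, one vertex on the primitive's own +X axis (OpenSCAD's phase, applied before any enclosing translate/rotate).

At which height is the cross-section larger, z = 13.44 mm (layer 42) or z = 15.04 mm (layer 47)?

Layer 42 (z = 13.44): the cube is present — its section is the full 8.5×12 rectangle (area 102.00 mm²); the cylinder at (5, 15.5): section is a regular 6-gon, circumradius r=12 (area = (6/2)·12.000²·sin(360°/6) = 374.12 mm²); the cube at (-3.5, 11) (footprint 6×19) is included at this height (area 114.00 mm²); Subtracting the remaining from the first: starting from the 8.5×12 cube (102.00 mm²), the r=12 cylinder at (5, 15.5) partially overlaps it — only the 58.58 mm² overlap (of its 374.12 mm²) is removed, clipping the outline; the 6×19 cube at (-3.5, 11) misses the remaining region (no effect) — area = 43.42 mm². So its area = 43.42 mm². Layer 47 (z = 15.04): the cube is present — its section is the full 8.5×12 rectangle (area 102.00 mm²); the cylinder at (5, 15.5) is absent (z outside [7, 14.5]); the cube at (-3.5, 11) does not reach this height (z outside [-1, 14]); Taking the first minus the rest: none of the subtracted shapes is present at this height, so the 8.5×12 cube is unchanged — area = 102.00 mm². So its area = 102.00 mm². Layer 47 is larger (102.00 vs 43.42 mm²).

layer 47 (z = 15.04 mm)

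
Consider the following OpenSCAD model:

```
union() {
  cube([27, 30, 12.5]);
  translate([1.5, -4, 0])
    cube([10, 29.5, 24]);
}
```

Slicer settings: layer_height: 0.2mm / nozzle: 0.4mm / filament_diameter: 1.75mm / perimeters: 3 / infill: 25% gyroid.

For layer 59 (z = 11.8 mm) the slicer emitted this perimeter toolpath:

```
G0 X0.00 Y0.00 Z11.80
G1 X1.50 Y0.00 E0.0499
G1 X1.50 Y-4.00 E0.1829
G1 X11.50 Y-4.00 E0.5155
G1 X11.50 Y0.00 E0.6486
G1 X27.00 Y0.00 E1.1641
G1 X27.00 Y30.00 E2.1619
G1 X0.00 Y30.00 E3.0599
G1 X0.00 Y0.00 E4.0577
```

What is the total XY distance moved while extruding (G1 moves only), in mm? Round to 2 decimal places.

122.00 mm

Sum the Euclidean lengths of each G1 segment: total = 122.00 mm.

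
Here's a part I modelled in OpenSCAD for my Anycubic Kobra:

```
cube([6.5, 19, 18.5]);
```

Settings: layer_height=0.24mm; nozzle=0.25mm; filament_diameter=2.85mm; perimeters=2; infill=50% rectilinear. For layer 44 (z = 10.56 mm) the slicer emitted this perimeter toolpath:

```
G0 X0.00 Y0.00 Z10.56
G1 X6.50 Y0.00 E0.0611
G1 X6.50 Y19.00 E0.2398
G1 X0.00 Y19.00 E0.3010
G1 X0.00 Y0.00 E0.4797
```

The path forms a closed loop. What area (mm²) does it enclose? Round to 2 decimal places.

123.50 mm²

Apply the shoelace formula to the sequence of (X, Y) vertices; enclosed area = 123.50 mm².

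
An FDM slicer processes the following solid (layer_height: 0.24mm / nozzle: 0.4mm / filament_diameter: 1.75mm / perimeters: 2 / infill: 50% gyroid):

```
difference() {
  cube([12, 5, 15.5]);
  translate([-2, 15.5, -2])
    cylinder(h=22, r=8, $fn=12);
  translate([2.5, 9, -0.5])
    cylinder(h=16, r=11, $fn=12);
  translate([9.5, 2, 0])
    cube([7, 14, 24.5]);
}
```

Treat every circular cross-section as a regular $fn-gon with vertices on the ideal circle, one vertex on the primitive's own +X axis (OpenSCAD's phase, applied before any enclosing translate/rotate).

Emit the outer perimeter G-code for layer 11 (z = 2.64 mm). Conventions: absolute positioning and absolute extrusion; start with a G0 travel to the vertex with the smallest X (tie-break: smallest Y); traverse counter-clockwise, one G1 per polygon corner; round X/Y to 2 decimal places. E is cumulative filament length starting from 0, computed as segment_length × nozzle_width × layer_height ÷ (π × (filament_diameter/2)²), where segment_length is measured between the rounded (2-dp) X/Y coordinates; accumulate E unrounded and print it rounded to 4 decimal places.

At z = 2.64 mm: the cube (footprint 12×5) is included at this height; the r=8 cylinder at (-2, 15.5) contributes a regular 12-gon of circumradius 8; the cylinder at (2.5, 9): section is a regular 12-gon, circumradius r=11; the cube at (9.5, 2) (footprint 7×14) is included at this height; After the difference (first − rest): starting from the 12×5 cube, the r=8 cylinder at (-2, 15.5) misses the remaining region (no effect); the r=11 cylinder at (2.5, 9) partially overlaps it — only the 53.97 mm² overlap (of its 363.00 mm²) is removed, clipping the outline; the 7×14 cube at (9.5, 2) partially overlaps it — only the 1.09 mm² overlap (of its 98.00 mm²) is removed, clipping the outline — 1 connected region. The outline is a single polygon with 4 vertices. Extrusion per mm of travel: 0.4 × 0.24 / (π × 0.875²) = 0.039912. Accumulating E over each segment gives final E = 0.3899.

G0 X8.53 Y0.00 Z2.64
G1 X12.00 Y0.00 E0.1385
G1 X12.00 Y2.00 E0.2183
G1 X10.53 Y2.00 E0.2770
G1 X8.53 Y0.00 E0.3899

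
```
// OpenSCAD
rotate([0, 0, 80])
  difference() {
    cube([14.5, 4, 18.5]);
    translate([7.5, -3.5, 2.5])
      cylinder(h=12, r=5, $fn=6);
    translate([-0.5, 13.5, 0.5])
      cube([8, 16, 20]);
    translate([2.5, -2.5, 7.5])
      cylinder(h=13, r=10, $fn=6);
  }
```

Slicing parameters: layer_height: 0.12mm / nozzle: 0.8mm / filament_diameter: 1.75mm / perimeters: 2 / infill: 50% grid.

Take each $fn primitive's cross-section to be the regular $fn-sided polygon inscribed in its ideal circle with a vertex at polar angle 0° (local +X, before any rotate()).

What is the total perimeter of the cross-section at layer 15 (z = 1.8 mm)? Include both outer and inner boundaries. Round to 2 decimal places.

At z = 1.8 mm: the cube is present — its section is the full 14.5×4 rectangle (perimeter 37.00 mm); the cylinder at (7.5, -3.5) is absent (z outside [2.5, 14.5]); the cube at (-0.5, 13.5) (footprint 8×16) is included at this height (perimeter 48.00 mm); the cylinder at (2.5, -2.5) is absent (z outside [7.5, 20.5]); After the difference (first − rest): starting from the 14.5×4 cube, the 8×16 cube at (-0.5, 13.5) misses the remaining region (no effect) — boundary = 37.00 mm; (rotated 80° about Z; rotation is an isometry so areas/perimeters/island counts are preserved). Overall, the cross-section is a single solid region. Total boundary length (outer) = 37.00 mm.

37.00 mm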